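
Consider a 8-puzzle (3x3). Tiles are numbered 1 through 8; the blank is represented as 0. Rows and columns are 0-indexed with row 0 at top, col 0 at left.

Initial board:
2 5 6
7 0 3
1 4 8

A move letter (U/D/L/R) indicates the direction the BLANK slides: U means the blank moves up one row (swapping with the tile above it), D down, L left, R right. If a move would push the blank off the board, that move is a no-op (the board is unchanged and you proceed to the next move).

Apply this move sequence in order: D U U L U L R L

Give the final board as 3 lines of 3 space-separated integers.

Answer: 0 2 6
7 5 3
1 4 8

Derivation:
After move 1 (D):
2 5 6
7 4 3
1 0 8

After move 2 (U):
2 5 6
7 0 3
1 4 8

After move 3 (U):
2 0 6
7 5 3
1 4 8

After move 4 (L):
0 2 6
7 5 3
1 4 8

After move 5 (U):
0 2 6
7 5 3
1 4 8

After move 6 (L):
0 2 6
7 5 3
1 4 8

After move 7 (R):
2 0 6
7 5 3
1 4 8

After move 8 (L):
0 2 6
7 5 3
1 4 8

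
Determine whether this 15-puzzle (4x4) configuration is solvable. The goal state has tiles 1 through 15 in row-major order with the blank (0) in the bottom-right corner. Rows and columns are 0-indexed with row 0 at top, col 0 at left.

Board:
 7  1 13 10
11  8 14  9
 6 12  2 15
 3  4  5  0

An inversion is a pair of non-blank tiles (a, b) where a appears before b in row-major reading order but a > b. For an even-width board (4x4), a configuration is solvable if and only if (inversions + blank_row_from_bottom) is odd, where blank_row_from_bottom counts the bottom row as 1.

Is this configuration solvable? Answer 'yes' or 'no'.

Inversions: 58
Blank is in row 3 (0-indexed from top), which is row 1 counting from the bottom (bottom = 1).
58 + 1 = 59, which is odd, so the puzzle is solvable.

Answer: yes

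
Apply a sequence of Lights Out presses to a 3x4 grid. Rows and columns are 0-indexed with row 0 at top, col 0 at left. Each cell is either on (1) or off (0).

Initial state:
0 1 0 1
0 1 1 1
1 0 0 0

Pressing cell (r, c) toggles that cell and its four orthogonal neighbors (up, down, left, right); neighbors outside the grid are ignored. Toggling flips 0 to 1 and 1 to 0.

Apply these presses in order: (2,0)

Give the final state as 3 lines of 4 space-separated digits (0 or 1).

Answer: 0 1 0 1
1 1 1 1
0 1 0 0

Derivation:
After press 1 at (2,0):
0 1 0 1
1 1 1 1
0 1 0 0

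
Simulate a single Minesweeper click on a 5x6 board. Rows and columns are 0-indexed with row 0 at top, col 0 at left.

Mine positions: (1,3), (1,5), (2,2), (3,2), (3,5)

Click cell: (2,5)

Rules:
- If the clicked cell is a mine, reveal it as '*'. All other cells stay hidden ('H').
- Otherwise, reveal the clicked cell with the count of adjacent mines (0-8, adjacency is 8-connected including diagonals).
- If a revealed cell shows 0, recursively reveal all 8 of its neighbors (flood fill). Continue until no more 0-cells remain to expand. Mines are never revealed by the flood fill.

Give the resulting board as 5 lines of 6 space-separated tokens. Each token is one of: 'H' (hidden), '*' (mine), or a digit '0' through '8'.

H H H H H H
H H H H H H
H H H H H 2
H H H H H H
H H H H H H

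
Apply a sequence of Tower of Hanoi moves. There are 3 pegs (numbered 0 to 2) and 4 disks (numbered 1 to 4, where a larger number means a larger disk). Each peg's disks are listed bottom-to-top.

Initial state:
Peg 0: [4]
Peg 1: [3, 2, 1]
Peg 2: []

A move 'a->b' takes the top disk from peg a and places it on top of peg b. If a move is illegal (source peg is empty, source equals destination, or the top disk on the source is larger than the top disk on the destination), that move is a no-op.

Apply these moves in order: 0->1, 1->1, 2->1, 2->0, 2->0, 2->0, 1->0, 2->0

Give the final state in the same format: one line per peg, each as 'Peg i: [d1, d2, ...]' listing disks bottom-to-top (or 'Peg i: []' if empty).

After move 1 (0->1):
Peg 0: [4]
Peg 1: [3, 2, 1]
Peg 2: []

After move 2 (1->1):
Peg 0: [4]
Peg 1: [3, 2, 1]
Peg 2: []

After move 3 (2->1):
Peg 0: [4]
Peg 1: [3, 2, 1]
Peg 2: []

After move 4 (2->0):
Peg 0: [4]
Peg 1: [3, 2, 1]
Peg 2: []

After move 5 (2->0):
Peg 0: [4]
Peg 1: [3, 2, 1]
Peg 2: []

After move 6 (2->0):
Peg 0: [4]
Peg 1: [3, 2, 1]
Peg 2: []

After move 7 (1->0):
Peg 0: [4, 1]
Peg 1: [3, 2]
Peg 2: []

After move 8 (2->0):
Peg 0: [4, 1]
Peg 1: [3, 2]
Peg 2: []

Answer: Peg 0: [4, 1]
Peg 1: [3, 2]
Peg 2: []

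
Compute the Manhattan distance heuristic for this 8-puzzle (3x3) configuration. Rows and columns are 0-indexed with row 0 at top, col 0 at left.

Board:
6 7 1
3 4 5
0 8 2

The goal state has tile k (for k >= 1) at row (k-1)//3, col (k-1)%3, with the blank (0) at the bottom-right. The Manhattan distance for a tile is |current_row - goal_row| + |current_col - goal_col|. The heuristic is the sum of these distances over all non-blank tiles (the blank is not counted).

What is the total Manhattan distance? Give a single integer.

Tile 6: (0,0)->(1,2) = 3
Tile 7: (0,1)->(2,0) = 3
Tile 1: (0,2)->(0,0) = 2
Tile 3: (1,0)->(0,2) = 3
Tile 4: (1,1)->(1,0) = 1
Tile 5: (1,2)->(1,1) = 1
Tile 8: (2,1)->(2,1) = 0
Tile 2: (2,2)->(0,1) = 3
Sum: 3 + 3 + 2 + 3 + 1 + 1 + 0 + 3 = 16

Answer: 16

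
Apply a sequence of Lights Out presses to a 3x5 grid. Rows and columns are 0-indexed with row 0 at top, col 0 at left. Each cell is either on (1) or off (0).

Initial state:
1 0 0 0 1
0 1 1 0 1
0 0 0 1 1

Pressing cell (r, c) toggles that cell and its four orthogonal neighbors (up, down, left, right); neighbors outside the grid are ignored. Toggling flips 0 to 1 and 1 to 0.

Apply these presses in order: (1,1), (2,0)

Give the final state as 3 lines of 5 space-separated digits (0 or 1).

Answer: 1 1 0 0 1
0 0 0 0 1
1 0 0 1 1

Derivation:
After press 1 at (1,1):
1 1 0 0 1
1 0 0 0 1
0 1 0 1 1

After press 2 at (2,0):
1 1 0 0 1
0 0 0 0 1
1 0 0 1 1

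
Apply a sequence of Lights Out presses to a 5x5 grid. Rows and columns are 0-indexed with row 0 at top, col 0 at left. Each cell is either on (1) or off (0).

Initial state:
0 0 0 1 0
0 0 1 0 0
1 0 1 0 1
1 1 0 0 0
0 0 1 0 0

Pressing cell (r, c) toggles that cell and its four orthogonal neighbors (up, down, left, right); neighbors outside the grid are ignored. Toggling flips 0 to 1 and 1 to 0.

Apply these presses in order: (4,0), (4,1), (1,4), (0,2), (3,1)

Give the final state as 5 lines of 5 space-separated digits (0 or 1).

After press 1 at (4,0):
0 0 0 1 0
0 0 1 0 0
1 0 1 0 1
0 1 0 0 0
1 1 1 0 0

After press 2 at (4,1):
0 0 0 1 0
0 0 1 0 0
1 0 1 0 1
0 0 0 0 0
0 0 0 0 0

After press 3 at (1,4):
0 0 0 1 1
0 0 1 1 1
1 0 1 0 0
0 0 0 0 0
0 0 0 0 0

After press 4 at (0,2):
0 1 1 0 1
0 0 0 1 1
1 0 1 0 0
0 0 0 0 0
0 0 0 0 0

After press 5 at (3,1):
0 1 1 0 1
0 0 0 1 1
1 1 1 0 0
1 1 1 0 0
0 1 0 0 0

Answer: 0 1 1 0 1
0 0 0 1 1
1 1 1 0 0
1 1 1 0 0
0 1 0 0 0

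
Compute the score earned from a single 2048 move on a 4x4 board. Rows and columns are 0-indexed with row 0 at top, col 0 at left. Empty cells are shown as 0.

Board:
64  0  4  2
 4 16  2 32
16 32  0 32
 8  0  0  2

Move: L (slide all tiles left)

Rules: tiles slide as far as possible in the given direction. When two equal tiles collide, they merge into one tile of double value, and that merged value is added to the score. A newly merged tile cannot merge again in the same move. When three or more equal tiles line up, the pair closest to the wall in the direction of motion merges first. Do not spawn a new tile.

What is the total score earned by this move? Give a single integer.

Slide left:
row 0: [64, 0, 4, 2] -> [64, 4, 2, 0]  score +0 (running 0)
row 1: [4, 16, 2, 32] -> [4, 16, 2, 32]  score +0 (running 0)
row 2: [16, 32, 0, 32] -> [16, 64, 0, 0]  score +64 (running 64)
row 3: [8, 0, 0, 2] -> [8, 2, 0, 0]  score +0 (running 64)
Board after move:
64  4  2  0
 4 16  2 32
16 64  0  0
 8  2  0  0

Answer: 64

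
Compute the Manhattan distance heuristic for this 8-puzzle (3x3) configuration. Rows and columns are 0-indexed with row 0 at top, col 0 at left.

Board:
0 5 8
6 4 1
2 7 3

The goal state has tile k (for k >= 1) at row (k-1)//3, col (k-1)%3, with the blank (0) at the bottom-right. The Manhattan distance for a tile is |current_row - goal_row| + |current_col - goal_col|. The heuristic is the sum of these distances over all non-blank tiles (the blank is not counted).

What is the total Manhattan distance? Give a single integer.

Answer: 16

Derivation:
Tile 5: (0,1)->(1,1) = 1
Tile 8: (0,2)->(2,1) = 3
Tile 6: (1,0)->(1,2) = 2
Tile 4: (1,1)->(1,0) = 1
Tile 1: (1,2)->(0,0) = 3
Tile 2: (2,0)->(0,1) = 3
Tile 7: (2,1)->(2,0) = 1
Tile 3: (2,2)->(0,2) = 2
Sum: 1 + 3 + 2 + 1 + 3 + 3 + 1 + 2 = 16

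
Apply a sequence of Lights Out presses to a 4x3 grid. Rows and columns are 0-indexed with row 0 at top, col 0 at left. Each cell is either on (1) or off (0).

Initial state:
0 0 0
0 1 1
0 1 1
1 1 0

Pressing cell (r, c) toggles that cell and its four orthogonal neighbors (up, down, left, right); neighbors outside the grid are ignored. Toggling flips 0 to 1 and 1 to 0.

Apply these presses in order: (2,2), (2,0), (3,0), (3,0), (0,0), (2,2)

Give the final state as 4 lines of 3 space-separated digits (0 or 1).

After press 1 at (2,2):
0 0 0
0 1 0
0 0 0
1 1 1

After press 2 at (2,0):
0 0 0
1 1 0
1 1 0
0 1 1

After press 3 at (3,0):
0 0 0
1 1 0
0 1 0
1 0 1

After press 4 at (3,0):
0 0 0
1 1 0
1 1 0
0 1 1

After press 5 at (0,0):
1 1 0
0 1 0
1 1 0
0 1 1

After press 6 at (2,2):
1 1 0
0 1 1
1 0 1
0 1 0

Answer: 1 1 0
0 1 1
1 0 1
0 1 0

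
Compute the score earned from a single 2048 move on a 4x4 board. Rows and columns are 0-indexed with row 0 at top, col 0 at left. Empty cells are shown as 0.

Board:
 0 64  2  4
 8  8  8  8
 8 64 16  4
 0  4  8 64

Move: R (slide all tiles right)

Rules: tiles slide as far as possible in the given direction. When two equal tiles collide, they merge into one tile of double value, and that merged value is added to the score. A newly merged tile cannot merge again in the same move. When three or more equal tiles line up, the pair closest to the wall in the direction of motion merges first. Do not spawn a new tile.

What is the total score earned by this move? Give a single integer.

Slide right:
row 0: [0, 64, 2, 4] -> [0, 64, 2, 4]  score +0 (running 0)
row 1: [8, 8, 8, 8] -> [0, 0, 16, 16]  score +32 (running 32)
row 2: [8, 64, 16, 4] -> [8, 64, 16, 4]  score +0 (running 32)
row 3: [0, 4, 8, 64] -> [0, 4, 8, 64]  score +0 (running 32)
Board after move:
 0 64  2  4
 0  0 16 16
 8 64 16  4
 0  4  8 64

Answer: 32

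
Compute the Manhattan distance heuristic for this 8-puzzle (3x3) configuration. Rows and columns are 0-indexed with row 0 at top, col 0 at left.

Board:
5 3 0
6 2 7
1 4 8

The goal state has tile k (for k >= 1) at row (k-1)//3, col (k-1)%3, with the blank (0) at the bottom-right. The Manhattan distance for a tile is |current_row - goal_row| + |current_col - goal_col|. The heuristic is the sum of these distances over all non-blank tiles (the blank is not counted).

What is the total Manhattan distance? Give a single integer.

Answer: 14

Derivation:
Tile 5: (0,0)->(1,1) = 2
Tile 3: (0,1)->(0,2) = 1
Tile 6: (1,0)->(1,2) = 2
Tile 2: (1,1)->(0,1) = 1
Tile 7: (1,2)->(2,0) = 3
Tile 1: (2,0)->(0,0) = 2
Tile 4: (2,1)->(1,0) = 2
Tile 8: (2,2)->(2,1) = 1
Sum: 2 + 1 + 2 + 1 + 3 + 2 + 2 + 1 = 14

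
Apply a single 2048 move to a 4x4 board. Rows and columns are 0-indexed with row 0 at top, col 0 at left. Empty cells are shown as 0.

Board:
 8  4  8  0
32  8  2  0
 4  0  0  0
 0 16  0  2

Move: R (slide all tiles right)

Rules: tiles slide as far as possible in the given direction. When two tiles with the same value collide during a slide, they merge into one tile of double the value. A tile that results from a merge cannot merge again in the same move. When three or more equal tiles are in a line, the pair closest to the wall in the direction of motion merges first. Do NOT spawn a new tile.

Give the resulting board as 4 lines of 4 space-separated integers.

Answer:  0  8  4  8
 0 32  8  2
 0  0  0  4
 0  0 16  2

Derivation:
Slide right:
row 0: [8, 4, 8, 0] -> [0, 8, 4, 8]
row 1: [32, 8, 2, 0] -> [0, 32, 8, 2]
row 2: [4, 0, 0, 0] -> [0, 0, 0, 4]
row 3: [0, 16, 0, 2] -> [0, 0, 16, 2]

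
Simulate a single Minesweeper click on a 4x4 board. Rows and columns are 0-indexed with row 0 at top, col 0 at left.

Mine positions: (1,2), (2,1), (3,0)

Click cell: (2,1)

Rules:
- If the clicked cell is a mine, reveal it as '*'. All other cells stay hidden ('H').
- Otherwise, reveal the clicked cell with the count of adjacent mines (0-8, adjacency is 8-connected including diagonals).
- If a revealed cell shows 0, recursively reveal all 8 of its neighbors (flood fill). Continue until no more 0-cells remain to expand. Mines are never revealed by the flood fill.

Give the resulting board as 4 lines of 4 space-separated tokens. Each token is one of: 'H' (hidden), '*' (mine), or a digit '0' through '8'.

H H H H
H H H H
H * H H
H H H H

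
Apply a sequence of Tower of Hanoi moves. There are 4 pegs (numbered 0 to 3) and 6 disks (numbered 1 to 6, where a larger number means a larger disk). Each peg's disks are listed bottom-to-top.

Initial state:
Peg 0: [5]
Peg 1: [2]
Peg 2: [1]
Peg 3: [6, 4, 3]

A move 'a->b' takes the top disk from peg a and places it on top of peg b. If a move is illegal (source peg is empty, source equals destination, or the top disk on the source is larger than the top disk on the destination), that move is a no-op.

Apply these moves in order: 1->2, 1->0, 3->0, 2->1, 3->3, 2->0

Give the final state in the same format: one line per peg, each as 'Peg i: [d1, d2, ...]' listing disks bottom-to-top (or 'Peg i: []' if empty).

Answer: Peg 0: [5, 2]
Peg 1: [1]
Peg 2: []
Peg 3: [6, 4, 3]

Derivation:
After move 1 (1->2):
Peg 0: [5]
Peg 1: [2]
Peg 2: [1]
Peg 3: [6, 4, 3]

After move 2 (1->0):
Peg 0: [5, 2]
Peg 1: []
Peg 2: [1]
Peg 3: [6, 4, 3]

After move 3 (3->0):
Peg 0: [5, 2]
Peg 1: []
Peg 2: [1]
Peg 3: [6, 4, 3]

After move 4 (2->1):
Peg 0: [5, 2]
Peg 1: [1]
Peg 2: []
Peg 3: [6, 4, 3]

After move 5 (3->3):
Peg 0: [5, 2]
Peg 1: [1]
Peg 2: []
Peg 3: [6, 4, 3]

After move 6 (2->0):
Peg 0: [5, 2]
Peg 1: [1]
Peg 2: []
Peg 3: [6, 4, 3]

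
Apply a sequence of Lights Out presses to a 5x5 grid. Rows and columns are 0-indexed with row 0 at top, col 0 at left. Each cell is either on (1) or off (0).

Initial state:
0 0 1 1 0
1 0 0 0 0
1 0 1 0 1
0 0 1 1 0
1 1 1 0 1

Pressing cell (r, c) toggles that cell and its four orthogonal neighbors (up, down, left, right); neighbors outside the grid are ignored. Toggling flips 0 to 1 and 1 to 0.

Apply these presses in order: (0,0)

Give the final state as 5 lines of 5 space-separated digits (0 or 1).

After press 1 at (0,0):
1 1 1 1 0
0 0 0 0 0
1 0 1 0 1
0 0 1 1 0
1 1 1 0 1

Answer: 1 1 1 1 0
0 0 0 0 0
1 0 1 0 1
0 0 1 1 0
1 1 1 0 1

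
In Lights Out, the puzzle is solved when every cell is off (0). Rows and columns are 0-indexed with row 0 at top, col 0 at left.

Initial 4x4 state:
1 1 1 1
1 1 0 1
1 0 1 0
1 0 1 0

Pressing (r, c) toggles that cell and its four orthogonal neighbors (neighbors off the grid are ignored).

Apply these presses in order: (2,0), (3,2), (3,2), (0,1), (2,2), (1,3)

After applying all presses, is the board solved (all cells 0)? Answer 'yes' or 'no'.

After press 1 at (2,0):
1 1 1 1
0 1 0 1
0 1 1 0
0 0 1 0

After press 2 at (3,2):
1 1 1 1
0 1 0 1
0 1 0 0
0 1 0 1

After press 3 at (3,2):
1 1 1 1
0 1 0 1
0 1 1 0
0 0 1 0

After press 4 at (0,1):
0 0 0 1
0 0 0 1
0 1 1 0
0 0 1 0

After press 5 at (2,2):
0 0 0 1
0 0 1 1
0 0 0 1
0 0 0 0

After press 6 at (1,3):
0 0 0 0
0 0 0 0
0 0 0 0
0 0 0 0

Lights still on: 0

Answer: yes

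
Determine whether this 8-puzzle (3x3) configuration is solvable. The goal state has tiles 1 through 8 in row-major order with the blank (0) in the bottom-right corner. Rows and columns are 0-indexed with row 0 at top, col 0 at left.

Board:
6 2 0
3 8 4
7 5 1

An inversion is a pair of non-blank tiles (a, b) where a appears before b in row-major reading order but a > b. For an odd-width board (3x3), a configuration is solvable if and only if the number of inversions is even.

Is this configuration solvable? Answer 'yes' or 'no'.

Answer: no

Derivation:
Inversions (pairs i<j in row-major order where tile[i] > tile[j] > 0): 15
15 is odd, so the puzzle is not solvable.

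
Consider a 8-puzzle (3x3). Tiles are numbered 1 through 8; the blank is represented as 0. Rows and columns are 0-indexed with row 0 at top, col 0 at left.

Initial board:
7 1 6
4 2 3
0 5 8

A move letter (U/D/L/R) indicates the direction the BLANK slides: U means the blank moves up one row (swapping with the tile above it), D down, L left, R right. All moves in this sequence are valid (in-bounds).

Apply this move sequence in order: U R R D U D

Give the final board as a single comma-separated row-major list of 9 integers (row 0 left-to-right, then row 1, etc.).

Answer: 7, 1, 6, 2, 3, 8, 4, 5, 0

Derivation:
After move 1 (U):
7 1 6
0 2 3
4 5 8

After move 2 (R):
7 1 6
2 0 3
4 5 8

After move 3 (R):
7 1 6
2 3 0
4 5 8

After move 4 (D):
7 1 6
2 3 8
4 5 0

After move 5 (U):
7 1 6
2 3 0
4 5 8

After move 6 (D):
7 1 6
2 3 8
4 5 0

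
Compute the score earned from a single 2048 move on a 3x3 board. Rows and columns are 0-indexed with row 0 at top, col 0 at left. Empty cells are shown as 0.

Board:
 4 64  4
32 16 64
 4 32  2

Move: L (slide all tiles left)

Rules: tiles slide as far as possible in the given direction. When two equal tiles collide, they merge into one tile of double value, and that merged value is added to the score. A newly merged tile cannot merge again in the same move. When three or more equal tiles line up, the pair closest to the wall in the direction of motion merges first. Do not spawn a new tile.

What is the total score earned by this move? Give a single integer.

Answer: 0

Derivation:
Slide left:
row 0: [4, 64, 4] -> [4, 64, 4]  score +0 (running 0)
row 1: [32, 16, 64] -> [32, 16, 64]  score +0 (running 0)
row 2: [4, 32, 2] -> [4, 32, 2]  score +0 (running 0)
Board after move:
 4 64  4
32 16 64
 4 32  2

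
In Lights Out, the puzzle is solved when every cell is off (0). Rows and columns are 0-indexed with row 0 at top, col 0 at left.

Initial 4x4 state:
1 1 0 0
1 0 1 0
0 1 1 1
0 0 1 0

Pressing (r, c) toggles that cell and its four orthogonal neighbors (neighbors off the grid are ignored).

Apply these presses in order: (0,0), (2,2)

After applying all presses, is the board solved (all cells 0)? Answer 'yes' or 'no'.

After press 1 at (0,0):
0 0 0 0
0 0 1 0
0 1 1 1
0 0 1 0

After press 2 at (2,2):
0 0 0 0
0 0 0 0
0 0 0 0
0 0 0 0

Lights still on: 0

Answer: yes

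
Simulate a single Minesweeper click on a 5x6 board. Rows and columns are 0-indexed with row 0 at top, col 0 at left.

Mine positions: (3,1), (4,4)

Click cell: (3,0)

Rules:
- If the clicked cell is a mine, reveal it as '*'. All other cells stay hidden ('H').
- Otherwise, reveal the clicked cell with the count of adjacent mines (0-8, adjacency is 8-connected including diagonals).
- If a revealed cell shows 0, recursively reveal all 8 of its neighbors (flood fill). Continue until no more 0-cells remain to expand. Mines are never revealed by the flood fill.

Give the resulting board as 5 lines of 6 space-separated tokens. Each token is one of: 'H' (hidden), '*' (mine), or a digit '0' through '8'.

H H H H H H
H H H H H H
H H H H H H
1 H H H H H
H H H H H H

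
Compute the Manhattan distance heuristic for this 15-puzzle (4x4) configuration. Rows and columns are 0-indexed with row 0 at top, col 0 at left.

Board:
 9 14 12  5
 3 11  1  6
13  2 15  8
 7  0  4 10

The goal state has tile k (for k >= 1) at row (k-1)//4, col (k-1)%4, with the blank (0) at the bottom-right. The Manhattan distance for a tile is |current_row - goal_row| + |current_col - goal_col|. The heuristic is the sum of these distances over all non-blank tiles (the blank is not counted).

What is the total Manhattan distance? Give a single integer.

Tile 9: (0,0)->(2,0) = 2
Tile 14: (0,1)->(3,1) = 3
Tile 12: (0,2)->(2,3) = 3
Tile 5: (0,3)->(1,0) = 4
Tile 3: (1,0)->(0,2) = 3
Tile 11: (1,1)->(2,2) = 2
Tile 1: (1,2)->(0,0) = 3
Tile 6: (1,3)->(1,1) = 2
Tile 13: (2,0)->(3,0) = 1
Tile 2: (2,1)->(0,1) = 2
Tile 15: (2,2)->(3,2) = 1
Tile 8: (2,3)->(1,3) = 1
Tile 7: (3,0)->(1,2) = 4
Tile 4: (3,2)->(0,3) = 4
Tile 10: (3,3)->(2,1) = 3
Sum: 2 + 3 + 3 + 4 + 3 + 2 + 3 + 2 + 1 + 2 + 1 + 1 + 4 + 4 + 3 = 38

Answer: 38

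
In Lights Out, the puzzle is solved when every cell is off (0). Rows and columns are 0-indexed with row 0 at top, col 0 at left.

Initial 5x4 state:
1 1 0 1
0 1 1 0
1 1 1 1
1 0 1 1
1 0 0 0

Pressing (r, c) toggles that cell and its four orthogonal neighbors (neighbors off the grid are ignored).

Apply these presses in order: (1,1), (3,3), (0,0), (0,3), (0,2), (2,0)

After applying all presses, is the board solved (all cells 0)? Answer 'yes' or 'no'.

Answer: no

Derivation:
After press 1 at (1,1):
1 0 0 1
1 0 0 0
1 0 1 1
1 0 1 1
1 0 0 0

After press 2 at (3,3):
1 0 0 1
1 0 0 0
1 0 1 0
1 0 0 0
1 0 0 1

After press 3 at (0,0):
0 1 0 1
0 0 0 0
1 0 1 0
1 0 0 0
1 0 0 1

After press 4 at (0,3):
0 1 1 0
0 0 0 1
1 0 1 0
1 0 0 0
1 0 0 1

After press 5 at (0,2):
0 0 0 1
0 0 1 1
1 0 1 0
1 0 0 0
1 0 0 1

After press 6 at (2,0):
0 0 0 1
1 0 1 1
0 1 1 0
0 0 0 0
1 0 0 1

Lights still on: 8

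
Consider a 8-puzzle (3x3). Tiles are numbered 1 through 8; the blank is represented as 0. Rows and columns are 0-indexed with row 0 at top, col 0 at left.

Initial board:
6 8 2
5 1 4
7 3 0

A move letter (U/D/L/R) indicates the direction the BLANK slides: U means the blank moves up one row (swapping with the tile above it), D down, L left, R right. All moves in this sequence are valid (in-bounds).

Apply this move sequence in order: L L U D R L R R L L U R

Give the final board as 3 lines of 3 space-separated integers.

After move 1 (L):
6 8 2
5 1 4
7 0 3

After move 2 (L):
6 8 2
5 1 4
0 7 3

After move 3 (U):
6 8 2
0 1 4
5 7 3

After move 4 (D):
6 8 2
5 1 4
0 7 3

After move 5 (R):
6 8 2
5 1 4
7 0 3

After move 6 (L):
6 8 2
5 1 4
0 7 3

After move 7 (R):
6 8 2
5 1 4
7 0 3

After move 8 (R):
6 8 2
5 1 4
7 3 0

After move 9 (L):
6 8 2
5 1 4
7 0 3

After move 10 (L):
6 8 2
5 1 4
0 7 3

After move 11 (U):
6 8 2
0 1 4
5 7 3

After move 12 (R):
6 8 2
1 0 4
5 7 3

Answer: 6 8 2
1 0 4
5 7 3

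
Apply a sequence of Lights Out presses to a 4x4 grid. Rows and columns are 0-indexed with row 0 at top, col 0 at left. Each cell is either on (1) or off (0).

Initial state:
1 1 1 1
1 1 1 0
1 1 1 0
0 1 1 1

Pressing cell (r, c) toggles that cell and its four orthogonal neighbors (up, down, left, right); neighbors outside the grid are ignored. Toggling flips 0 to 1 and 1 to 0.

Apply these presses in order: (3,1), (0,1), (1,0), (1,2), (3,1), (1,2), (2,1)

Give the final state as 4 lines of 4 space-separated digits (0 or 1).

After press 1 at (3,1):
1 1 1 1
1 1 1 0
1 0 1 0
1 0 0 1

After press 2 at (0,1):
0 0 0 1
1 0 1 0
1 0 1 0
1 0 0 1

After press 3 at (1,0):
1 0 0 1
0 1 1 0
0 0 1 0
1 0 0 1

After press 4 at (1,2):
1 0 1 1
0 0 0 1
0 0 0 0
1 0 0 1

After press 5 at (3,1):
1 0 1 1
0 0 0 1
0 1 0 0
0 1 1 1

After press 6 at (1,2):
1 0 0 1
0 1 1 0
0 1 1 0
0 1 1 1

After press 7 at (2,1):
1 0 0 1
0 0 1 0
1 0 0 0
0 0 1 1

Answer: 1 0 0 1
0 0 1 0
1 0 0 0
0 0 1 1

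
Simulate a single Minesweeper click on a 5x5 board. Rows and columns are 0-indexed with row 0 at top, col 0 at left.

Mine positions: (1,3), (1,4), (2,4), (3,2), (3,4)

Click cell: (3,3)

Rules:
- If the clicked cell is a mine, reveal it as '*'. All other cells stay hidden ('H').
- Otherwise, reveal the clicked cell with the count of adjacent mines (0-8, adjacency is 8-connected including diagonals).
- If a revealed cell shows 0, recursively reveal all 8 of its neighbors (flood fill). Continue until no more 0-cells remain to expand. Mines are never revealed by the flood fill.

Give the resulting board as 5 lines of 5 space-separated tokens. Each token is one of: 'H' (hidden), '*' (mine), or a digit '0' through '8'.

H H H H H
H H H H H
H H H H H
H H H 3 H
H H H H H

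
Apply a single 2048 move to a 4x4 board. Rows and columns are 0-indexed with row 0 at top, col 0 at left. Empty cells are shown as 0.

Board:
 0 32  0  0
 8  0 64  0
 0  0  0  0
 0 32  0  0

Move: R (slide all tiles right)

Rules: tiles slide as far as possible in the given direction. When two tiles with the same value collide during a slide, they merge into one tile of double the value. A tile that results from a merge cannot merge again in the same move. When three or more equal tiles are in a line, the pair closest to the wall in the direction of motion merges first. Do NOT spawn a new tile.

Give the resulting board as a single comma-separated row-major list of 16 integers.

Slide right:
row 0: [0, 32, 0, 0] -> [0, 0, 0, 32]
row 1: [8, 0, 64, 0] -> [0, 0, 8, 64]
row 2: [0, 0, 0, 0] -> [0, 0, 0, 0]
row 3: [0, 32, 0, 0] -> [0, 0, 0, 32]

Answer: 0, 0, 0, 32, 0, 0, 8, 64, 0, 0, 0, 0, 0, 0, 0, 32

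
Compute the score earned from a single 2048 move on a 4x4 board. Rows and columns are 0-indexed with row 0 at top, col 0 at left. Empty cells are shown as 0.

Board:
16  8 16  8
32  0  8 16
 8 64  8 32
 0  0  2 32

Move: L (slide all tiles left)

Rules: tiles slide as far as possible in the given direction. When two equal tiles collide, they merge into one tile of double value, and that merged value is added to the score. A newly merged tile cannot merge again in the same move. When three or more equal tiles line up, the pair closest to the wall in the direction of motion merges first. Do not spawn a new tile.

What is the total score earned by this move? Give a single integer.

Slide left:
row 0: [16, 8, 16, 8] -> [16, 8, 16, 8]  score +0 (running 0)
row 1: [32, 0, 8, 16] -> [32, 8, 16, 0]  score +0 (running 0)
row 2: [8, 64, 8, 32] -> [8, 64, 8, 32]  score +0 (running 0)
row 3: [0, 0, 2, 32] -> [2, 32, 0, 0]  score +0 (running 0)
Board after move:
16  8 16  8
32  8 16  0
 8 64  8 32
 2 32  0  0

Answer: 0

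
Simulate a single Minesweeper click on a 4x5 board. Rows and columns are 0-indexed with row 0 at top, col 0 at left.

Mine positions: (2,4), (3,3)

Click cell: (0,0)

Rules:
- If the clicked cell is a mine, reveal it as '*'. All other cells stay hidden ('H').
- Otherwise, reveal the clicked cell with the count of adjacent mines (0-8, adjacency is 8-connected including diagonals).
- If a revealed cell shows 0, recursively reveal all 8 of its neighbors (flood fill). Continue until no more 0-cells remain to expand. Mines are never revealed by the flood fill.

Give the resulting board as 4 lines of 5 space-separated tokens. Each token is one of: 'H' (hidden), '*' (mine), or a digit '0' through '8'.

0 0 0 0 0
0 0 0 1 1
0 0 1 2 H
0 0 1 H H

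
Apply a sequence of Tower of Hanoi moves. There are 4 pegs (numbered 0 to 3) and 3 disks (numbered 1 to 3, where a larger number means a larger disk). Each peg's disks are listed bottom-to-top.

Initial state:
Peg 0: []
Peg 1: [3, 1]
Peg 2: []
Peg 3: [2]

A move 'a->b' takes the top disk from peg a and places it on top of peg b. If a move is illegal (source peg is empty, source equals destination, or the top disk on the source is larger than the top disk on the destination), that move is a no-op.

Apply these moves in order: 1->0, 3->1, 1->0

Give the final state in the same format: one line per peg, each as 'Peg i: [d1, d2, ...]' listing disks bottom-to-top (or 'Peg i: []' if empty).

Answer: Peg 0: [1]
Peg 1: [3, 2]
Peg 2: []
Peg 3: []

Derivation:
After move 1 (1->0):
Peg 0: [1]
Peg 1: [3]
Peg 2: []
Peg 3: [2]

After move 2 (3->1):
Peg 0: [1]
Peg 1: [3, 2]
Peg 2: []
Peg 3: []

After move 3 (1->0):
Peg 0: [1]
Peg 1: [3, 2]
Peg 2: []
Peg 3: []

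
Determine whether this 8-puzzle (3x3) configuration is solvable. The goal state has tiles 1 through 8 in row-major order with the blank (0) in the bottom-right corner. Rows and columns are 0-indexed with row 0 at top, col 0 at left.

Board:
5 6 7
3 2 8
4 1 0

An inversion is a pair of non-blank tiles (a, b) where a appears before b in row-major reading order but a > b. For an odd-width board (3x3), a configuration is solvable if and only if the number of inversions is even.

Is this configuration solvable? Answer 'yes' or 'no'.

Inversions (pairs i<j in row-major order where tile[i] > tile[j] > 0): 18
18 is even, so the puzzle is solvable.

Answer: yes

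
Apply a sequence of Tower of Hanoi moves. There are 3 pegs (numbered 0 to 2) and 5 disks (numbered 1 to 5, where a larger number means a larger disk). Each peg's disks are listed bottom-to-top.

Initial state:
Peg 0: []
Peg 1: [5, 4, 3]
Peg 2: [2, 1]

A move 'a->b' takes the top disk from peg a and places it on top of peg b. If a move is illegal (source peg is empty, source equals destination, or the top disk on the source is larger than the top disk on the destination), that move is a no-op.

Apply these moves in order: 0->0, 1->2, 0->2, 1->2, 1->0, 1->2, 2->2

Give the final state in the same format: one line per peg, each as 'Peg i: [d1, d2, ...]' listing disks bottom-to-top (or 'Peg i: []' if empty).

Answer: Peg 0: [3]
Peg 1: [5, 4]
Peg 2: [2, 1]

Derivation:
After move 1 (0->0):
Peg 0: []
Peg 1: [5, 4, 3]
Peg 2: [2, 1]

After move 2 (1->2):
Peg 0: []
Peg 1: [5, 4, 3]
Peg 2: [2, 1]

After move 3 (0->2):
Peg 0: []
Peg 1: [5, 4, 3]
Peg 2: [2, 1]

After move 4 (1->2):
Peg 0: []
Peg 1: [5, 4, 3]
Peg 2: [2, 1]

After move 5 (1->0):
Peg 0: [3]
Peg 1: [5, 4]
Peg 2: [2, 1]

After move 6 (1->2):
Peg 0: [3]
Peg 1: [5, 4]
Peg 2: [2, 1]

After move 7 (2->2):
Peg 0: [3]
Peg 1: [5, 4]
Peg 2: [2, 1]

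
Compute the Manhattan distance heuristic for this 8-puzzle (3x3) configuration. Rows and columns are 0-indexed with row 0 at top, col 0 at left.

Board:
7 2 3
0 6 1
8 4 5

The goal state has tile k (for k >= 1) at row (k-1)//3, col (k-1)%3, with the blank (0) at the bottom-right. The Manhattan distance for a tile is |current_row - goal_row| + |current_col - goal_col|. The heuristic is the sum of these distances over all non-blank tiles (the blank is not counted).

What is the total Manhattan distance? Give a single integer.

Tile 7: at (0,0), goal (2,0), distance |0-2|+|0-0| = 2
Tile 2: at (0,1), goal (0,1), distance |0-0|+|1-1| = 0
Tile 3: at (0,2), goal (0,2), distance |0-0|+|2-2| = 0
Tile 6: at (1,1), goal (1,2), distance |1-1|+|1-2| = 1
Tile 1: at (1,2), goal (0,0), distance |1-0|+|2-0| = 3
Tile 8: at (2,0), goal (2,1), distance |2-2|+|0-1| = 1
Tile 4: at (2,1), goal (1,0), distance |2-1|+|1-0| = 2
Tile 5: at (2,2), goal (1,1), distance |2-1|+|2-1| = 2
Sum: 2 + 0 + 0 + 1 + 3 + 1 + 2 + 2 = 11

Answer: 11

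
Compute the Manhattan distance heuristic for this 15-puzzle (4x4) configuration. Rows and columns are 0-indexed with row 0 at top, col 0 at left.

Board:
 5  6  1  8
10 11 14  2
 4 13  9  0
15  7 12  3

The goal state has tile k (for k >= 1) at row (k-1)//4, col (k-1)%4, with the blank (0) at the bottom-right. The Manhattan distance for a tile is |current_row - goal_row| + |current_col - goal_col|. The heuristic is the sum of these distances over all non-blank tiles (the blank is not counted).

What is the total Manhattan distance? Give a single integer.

Tile 5: at (0,0), goal (1,0), distance |0-1|+|0-0| = 1
Tile 6: at (0,1), goal (1,1), distance |0-1|+|1-1| = 1
Tile 1: at (0,2), goal (0,0), distance |0-0|+|2-0| = 2
Tile 8: at (0,3), goal (1,3), distance |0-1|+|3-3| = 1
Tile 10: at (1,0), goal (2,1), distance |1-2|+|0-1| = 2
Tile 11: at (1,1), goal (2,2), distance |1-2|+|1-2| = 2
Tile 14: at (1,2), goal (3,1), distance |1-3|+|2-1| = 3
Tile 2: at (1,3), goal (0,1), distance |1-0|+|3-1| = 3
Tile 4: at (2,0), goal (0,3), distance |2-0|+|0-3| = 5
Tile 13: at (2,1), goal (3,0), distance |2-3|+|1-0| = 2
Tile 9: at (2,2), goal (2,0), distance |2-2|+|2-0| = 2
Tile 15: at (3,0), goal (3,2), distance |3-3|+|0-2| = 2
Tile 7: at (3,1), goal (1,2), distance |3-1|+|1-2| = 3
Tile 12: at (3,2), goal (2,3), distance |3-2|+|2-3| = 2
Tile 3: at (3,3), goal (0,2), distance |3-0|+|3-2| = 4
Sum: 1 + 1 + 2 + 1 + 2 + 2 + 3 + 3 + 5 + 2 + 2 + 2 + 3 + 2 + 4 = 35

Answer: 35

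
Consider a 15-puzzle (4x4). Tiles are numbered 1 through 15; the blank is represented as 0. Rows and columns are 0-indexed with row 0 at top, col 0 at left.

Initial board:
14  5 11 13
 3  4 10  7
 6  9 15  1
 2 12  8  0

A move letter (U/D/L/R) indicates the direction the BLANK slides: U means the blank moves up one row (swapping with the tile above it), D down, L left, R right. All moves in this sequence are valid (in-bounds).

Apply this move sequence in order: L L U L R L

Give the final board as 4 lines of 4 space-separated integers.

After move 1 (L):
14  5 11 13
 3  4 10  7
 6  9 15  1
 2 12  0  8

After move 2 (L):
14  5 11 13
 3  4 10  7
 6  9 15  1
 2  0 12  8

After move 3 (U):
14  5 11 13
 3  4 10  7
 6  0 15  1
 2  9 12  8

After move 4 (L):
14  5 11 13
 3  4 10  7
 0  6 15  1
 2  9 12  8

After move 5 (R):
14  5 11 13
 3  4 10  7
 6  0 15  1
 2  9 12  8

After move 6 (L):
14  5 11 13
 3  4 10  7
 0  6 15  1
 2  9 12  8

Answer: 14  5 11 13
 3  4 10  7
 0  6 15  1
 2  9 12  8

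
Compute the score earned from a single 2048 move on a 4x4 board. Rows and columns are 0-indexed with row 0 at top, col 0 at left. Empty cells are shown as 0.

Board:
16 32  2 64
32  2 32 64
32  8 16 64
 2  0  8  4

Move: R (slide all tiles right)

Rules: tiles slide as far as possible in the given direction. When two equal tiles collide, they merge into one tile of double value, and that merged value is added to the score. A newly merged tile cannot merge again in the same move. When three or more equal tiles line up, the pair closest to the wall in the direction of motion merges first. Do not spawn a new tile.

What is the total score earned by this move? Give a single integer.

Answer: 0

Derivation:
Slide right:
row 0: [16, 32, 2, 64] -> [16, 32, 2, 64]  score +0 (running 0)
row 1: [32, 2, 32, 64] -> [32, 2, 32, 64]  score +0 (running 0)
row 2: [32, 8, 16, 64] -> [32, 8, 16, 64]  score +0 (running 0)
row 3: [2, 0, 8, 4] -> [0, 2, 8, 4]  score +0 (running 0)
Board after move:
16 32  2 64
32  2 32 64
32  8 16 64
 0  2  8  4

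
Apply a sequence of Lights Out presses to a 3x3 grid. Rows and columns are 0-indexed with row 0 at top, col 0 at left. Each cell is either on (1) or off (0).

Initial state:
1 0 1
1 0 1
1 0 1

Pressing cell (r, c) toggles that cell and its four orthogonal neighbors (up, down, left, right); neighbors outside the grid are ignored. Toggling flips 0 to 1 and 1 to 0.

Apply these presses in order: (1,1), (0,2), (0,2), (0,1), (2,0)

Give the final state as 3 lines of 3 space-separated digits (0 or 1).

After press 1 at (1,1):
1 1 1
0 1 0
1 1 1

After press 2 at (0,2):
1 0 0
0 1 1
1 1 1

After press 3 at (0,2):
1 1 1
0 1 0
1 1 1

After press 4 at (0,1):
0 0 0
0 0 0
1 1 1

After press 5 at (2,0):
0 0 0
1 0 0
0 0 1

Answer: 0 0 0
1 0 0
0 0 1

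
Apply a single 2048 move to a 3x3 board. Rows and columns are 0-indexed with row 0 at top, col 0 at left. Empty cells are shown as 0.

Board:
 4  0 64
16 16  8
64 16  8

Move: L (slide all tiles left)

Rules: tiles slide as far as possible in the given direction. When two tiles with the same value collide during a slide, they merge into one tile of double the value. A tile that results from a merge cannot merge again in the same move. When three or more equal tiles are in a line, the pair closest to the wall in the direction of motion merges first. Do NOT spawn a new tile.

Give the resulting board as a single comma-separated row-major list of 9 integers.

Slide left:
row 0: [4, 0, 64] -> [4, 64, 0]
row 1: [16, 16, 8] -> [32, 8, 0]
row 2: [64, 16, 8] -> [64, 16, 8]

Answer: 4, 64, 0, 32, 8, 0, 64, 16, 8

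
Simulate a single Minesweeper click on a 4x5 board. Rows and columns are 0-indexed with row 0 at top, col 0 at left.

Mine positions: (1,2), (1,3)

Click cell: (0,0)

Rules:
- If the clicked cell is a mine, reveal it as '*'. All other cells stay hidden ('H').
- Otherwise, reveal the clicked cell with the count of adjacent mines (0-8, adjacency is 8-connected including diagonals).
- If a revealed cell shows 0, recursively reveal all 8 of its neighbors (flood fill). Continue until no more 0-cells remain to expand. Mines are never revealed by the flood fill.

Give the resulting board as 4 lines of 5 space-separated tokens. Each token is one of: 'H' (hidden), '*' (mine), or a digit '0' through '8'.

0 1 H H H
0 1 H H H
0 1 2 2 1
0 0 0 0 0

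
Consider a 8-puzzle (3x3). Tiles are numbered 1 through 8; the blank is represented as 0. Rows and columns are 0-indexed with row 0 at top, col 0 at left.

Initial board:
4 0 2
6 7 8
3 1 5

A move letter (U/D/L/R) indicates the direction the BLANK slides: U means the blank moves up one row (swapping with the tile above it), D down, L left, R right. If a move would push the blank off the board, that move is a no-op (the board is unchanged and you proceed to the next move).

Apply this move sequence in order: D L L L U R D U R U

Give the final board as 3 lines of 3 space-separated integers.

After move 1 (D):
4 7 2
6 0 8
3 1 5

After move 2 (L):
4 7 2
0 6 8
3 1 5

After move 3 (L):
4 7 2
0 6 8
3 1 5

After move 4 (L):
4 7 2
0 6 8
3 1 5

After move 5 (U):
0 7 2
4 6 8
3 1 5

After move 6 (R):
7 0 2
4 6 8
3 1 5

After move 7 (D):
7 6 2
4 0 8
3 1 5

After move 8 (U):
7 0 2
4 6 8
3 1 5

After move 9 (R):
7 2 0
4 6 8
3 1 5

After move 10 (U):
7 2 0
4 6 8
3 1 5

Answer: 7 2 0
4 6 8
3 1 5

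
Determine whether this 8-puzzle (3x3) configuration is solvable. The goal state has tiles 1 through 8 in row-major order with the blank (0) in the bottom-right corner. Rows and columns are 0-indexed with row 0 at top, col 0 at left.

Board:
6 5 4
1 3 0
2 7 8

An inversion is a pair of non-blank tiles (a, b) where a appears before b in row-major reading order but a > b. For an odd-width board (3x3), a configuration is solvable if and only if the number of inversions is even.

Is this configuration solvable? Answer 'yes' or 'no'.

Answer: no

Derivation:
Inversions (pairs i<j in row-major order where tile[i] > tile[j] > 0): 13
13 is odd, so the puzzle is not solvable.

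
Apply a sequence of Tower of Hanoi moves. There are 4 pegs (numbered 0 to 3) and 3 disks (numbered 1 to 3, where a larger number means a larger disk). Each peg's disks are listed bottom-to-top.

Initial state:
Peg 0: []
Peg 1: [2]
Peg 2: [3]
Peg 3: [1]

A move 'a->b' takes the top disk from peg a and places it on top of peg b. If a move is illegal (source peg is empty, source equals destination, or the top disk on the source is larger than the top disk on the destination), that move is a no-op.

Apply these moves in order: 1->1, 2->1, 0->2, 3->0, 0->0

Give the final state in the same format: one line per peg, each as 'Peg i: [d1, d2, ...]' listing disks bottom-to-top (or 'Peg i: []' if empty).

Answer: Peg 0: [1]
Peg 1: [2]
Peg 2: [3]
Peg 3: []

Derivation:
After move 1 (1->1):
Peg 0: []
Peg 1: [2]
Peg 2: [3]
Peg 3: [1]

After move 2 (2->1):
Peg 0: []
Peg 1: [2]
Peg 2: [3]
Peg 3: [1]

After move 3 (0->2):
Peg 0: []
Peg 1: [2]
Peg 2: [3]
Peg 3: [1]

After move 4 (3->0):
Peg 0: [1]
Peg 1: [2]
Peg 2: [3]
Peg 3: []

After move 5 (0->0):
Peg 0: [1]
Peg 1: [2]
Peg 2: [3]
Peg 3: []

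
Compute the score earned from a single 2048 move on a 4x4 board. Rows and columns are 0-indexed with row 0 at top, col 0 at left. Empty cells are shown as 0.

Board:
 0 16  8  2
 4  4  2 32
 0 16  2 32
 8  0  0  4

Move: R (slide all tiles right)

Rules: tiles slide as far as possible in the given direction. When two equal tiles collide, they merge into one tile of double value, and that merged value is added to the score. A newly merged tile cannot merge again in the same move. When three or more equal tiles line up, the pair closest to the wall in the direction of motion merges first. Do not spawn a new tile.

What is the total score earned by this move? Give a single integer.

Slide right:
row 0: [0, 16, 8, 2] -> [0, 16, 8, 2]  score +0 (running 0)
row 1: [4, 4, 2, 32] -> [0, 8, 2, 32]  score +8 (running 8)
row 2: [0, 16, 2, 32] -> [0, 16, 2, 32]  score +0 (running 8)
row 3: [8, 0, 0, 4] -> [0, 0, 8, 4]  score +0 (running 8)
Board after move:
 0 16  8  2
 0  8  2 32
 0 16  2 32
 0  0  8  4

Answer: 8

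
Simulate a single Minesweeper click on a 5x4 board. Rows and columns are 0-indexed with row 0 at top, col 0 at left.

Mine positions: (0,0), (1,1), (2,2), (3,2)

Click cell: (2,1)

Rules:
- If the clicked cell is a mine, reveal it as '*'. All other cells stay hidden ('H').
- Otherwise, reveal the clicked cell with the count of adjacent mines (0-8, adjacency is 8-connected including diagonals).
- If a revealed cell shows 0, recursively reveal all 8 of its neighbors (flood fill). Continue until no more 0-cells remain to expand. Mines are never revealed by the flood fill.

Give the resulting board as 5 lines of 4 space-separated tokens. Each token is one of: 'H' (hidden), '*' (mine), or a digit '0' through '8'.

H H H H
H H H H
H 3 H H
H H H H
H H H H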